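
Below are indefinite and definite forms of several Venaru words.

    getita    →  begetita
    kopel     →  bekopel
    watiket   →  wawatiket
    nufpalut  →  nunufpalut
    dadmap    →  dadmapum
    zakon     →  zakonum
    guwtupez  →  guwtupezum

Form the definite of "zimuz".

"zimuz" ends in -z. The one such stem in the data (guwtupez → guwtupezum) adds -um, so the same rule applies.
So zimuz → zimuzum.

zimuzum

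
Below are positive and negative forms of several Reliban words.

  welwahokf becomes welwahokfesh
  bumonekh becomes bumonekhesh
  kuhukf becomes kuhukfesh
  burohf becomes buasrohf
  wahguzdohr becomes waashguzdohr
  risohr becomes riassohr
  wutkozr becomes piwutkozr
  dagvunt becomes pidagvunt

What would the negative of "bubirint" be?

pibubirint

welwahokf and burohf both end in -f yet inflect differently (welwahokfesh, buasrohf), so the final letter is not what conditions the rule; the second-to-last letter is.
"bubirint" has second-to-last letter 'n'. The one such stem in the data (dagvunt → pidagvunt) adds the prefix pi-, so the same rule applies.
The other patterns: stems whose second-to-last letter is 'k' add -esh; stems whose second-to-last letter is 'h' insert -as- after the first vowel.
So bubirint → pibubirint.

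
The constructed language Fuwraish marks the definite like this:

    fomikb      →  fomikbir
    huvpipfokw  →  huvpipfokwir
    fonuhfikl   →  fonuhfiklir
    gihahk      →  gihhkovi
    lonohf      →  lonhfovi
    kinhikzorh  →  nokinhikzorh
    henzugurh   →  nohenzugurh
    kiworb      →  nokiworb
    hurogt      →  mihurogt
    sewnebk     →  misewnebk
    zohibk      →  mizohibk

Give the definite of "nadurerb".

nonadurerb

fomikb and kiworb both end in -b yet inflect differently (fomikbir, nokiworb), so the final letter is not what conditions the rule; the second-to-last letter is.
"nadurerb" has second-to-last letter 'r'. The stems whose second-to-last letter is 'r' (kinhikzorh → nokinhikzorh, henzugurh → nohenzugurh, kiworb → nokiworb) add the prefix no-.
So nadurerb → nonadurerb.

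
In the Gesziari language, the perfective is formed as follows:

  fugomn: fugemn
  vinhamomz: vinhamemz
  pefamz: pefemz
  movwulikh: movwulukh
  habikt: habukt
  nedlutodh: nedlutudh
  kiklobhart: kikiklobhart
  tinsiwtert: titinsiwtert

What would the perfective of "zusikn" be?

habikt and kiklobhart both end in -t yet inflect differently (habukt, kikiklobhart), so the final letter is not what conditions the rule; the second-to-last letter is.
"zusikn" has second-to-last letter 'k'. The stems whose second-to-last letter is 'k' (movwulikh → movwulukh, habikt → habukt) change the last vowel to 'u'.
So zusikn → zusukn.

zusukn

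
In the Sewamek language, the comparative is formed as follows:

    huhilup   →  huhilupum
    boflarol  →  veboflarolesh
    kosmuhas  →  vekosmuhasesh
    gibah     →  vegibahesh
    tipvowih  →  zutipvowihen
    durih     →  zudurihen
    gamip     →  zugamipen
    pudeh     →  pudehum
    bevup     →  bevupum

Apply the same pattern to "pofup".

pofupum

"pofup" has last vowel 'u'. The stems whose last vowel is 'u' (huhilup → huhilupum, bevup → bevupum) add -um.
So pofup → pofupum.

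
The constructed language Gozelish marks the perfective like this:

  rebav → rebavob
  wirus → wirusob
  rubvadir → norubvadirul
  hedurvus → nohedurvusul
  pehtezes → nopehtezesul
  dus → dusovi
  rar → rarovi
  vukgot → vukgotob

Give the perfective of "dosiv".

dosivob

dus and wirus both end in -s yet inflect differently (dusovi, wirusob), so the final letter is not what conditions the rule; the number of vowels is.
"dosiv" has 2 vowels. The stems with 2 vowels (vukgot → vukgotob, wirus → wirusob, rebav → rebavob) add -ob.
So dosiv → dosivob.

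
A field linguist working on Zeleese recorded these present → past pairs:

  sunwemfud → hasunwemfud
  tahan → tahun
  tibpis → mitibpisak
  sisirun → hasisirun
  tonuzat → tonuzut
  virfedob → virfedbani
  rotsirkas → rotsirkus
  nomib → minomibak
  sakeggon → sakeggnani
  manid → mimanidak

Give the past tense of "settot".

sunwemfud and manid both end in -d yet inflect differently (hasunwemfud, mimanidak), so the final letter is not what conditions the rule; the last vowel is.
"settot" has last vowel 'o'. The stems whose last vowel is 'o' (virfedob → virfedbani, sakeggon → sakeggnani) delete the last vowel and add -ani.
So settot → setttani.

setttani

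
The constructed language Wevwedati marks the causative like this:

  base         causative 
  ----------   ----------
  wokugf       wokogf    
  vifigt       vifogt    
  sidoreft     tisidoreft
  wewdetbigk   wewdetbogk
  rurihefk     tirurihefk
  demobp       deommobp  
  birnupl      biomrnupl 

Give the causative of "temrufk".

vifigt and sidoreft both end in -t yet inflect differently (vifogt, tisidoreft), so the final letter is not what conditions the rule; the second-to-last letter is.
"temrufk" has second-to-last letter 'f'. The stems whose second-to-last letter is 'f' (sidoreft → tisidoreft, rurihefk → tirurihefk) add the prefix ti-.
The other patterns: stems whose second-to-last letter is 'g' change the last vowel to 'o'; stems whose second-to-last letter is 'b' or 'p' insert -om- after the first vowel.
So temrufk → titemrufk.

titemrufk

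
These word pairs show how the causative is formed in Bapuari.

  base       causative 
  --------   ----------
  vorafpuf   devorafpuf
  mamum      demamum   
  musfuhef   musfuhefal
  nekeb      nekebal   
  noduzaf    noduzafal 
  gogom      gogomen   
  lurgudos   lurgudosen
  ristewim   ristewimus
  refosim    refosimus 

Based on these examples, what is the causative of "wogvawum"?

vorafpuf and musfuhef both end in -f yet inflect differently (devorafpuf, musfuhefal), so the final letter is not what conditions the rule; the last vowel is.
"wogvawum" has last vowel 'u'. The stems whose last vowel is 'u' (vorafpuf → devorafpuf, mamum → demamum) add the prefix de-.
So wogvawum → dewogvawum.

dewogvawum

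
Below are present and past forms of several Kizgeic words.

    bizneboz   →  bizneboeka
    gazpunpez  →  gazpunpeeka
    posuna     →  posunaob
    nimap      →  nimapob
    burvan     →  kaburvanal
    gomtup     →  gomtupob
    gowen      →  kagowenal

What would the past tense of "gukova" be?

gazpunpez and gowen both have last vowel 'e' yet inflect differently (gazpunpeeka, kagowenal), so the last vowel is not what conditions the rule; the final letter is.
"gukova" ends in -a. The one such stem in the data (posuna → posunaob) adds -ob, so the same rule applies.
The other patterns: stems ending in -z drop the final letter and add -eka; stems ending in -n add ka- … -al around the stem.
So gukova → gukovaob.

gukovaob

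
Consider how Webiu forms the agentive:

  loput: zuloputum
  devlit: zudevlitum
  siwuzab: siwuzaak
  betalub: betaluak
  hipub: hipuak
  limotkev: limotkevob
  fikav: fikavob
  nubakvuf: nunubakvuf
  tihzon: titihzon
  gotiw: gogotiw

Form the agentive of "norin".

"norin" ends in -n. The one such stem in the data (tihzon → titihzon) repeats the first consonant+vowel as a prefix (as do nubakvuf, gotiw), so the same rule applies.
So norin → nonorin.

nonorin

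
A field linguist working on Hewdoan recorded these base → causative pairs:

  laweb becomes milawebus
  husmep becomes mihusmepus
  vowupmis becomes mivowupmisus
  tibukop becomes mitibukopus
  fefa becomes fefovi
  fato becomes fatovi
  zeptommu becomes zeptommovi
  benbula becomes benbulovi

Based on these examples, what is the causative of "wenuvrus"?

miwenuvrusus

"wenuvrus" ends in a consonant. The stems ending in a consonant (laweb → milawebus, husmep → mihusmepus, vowupmis → mivowupmisus) add mi- … -us around the stem.
So wenuvrus → miwenuvrusus.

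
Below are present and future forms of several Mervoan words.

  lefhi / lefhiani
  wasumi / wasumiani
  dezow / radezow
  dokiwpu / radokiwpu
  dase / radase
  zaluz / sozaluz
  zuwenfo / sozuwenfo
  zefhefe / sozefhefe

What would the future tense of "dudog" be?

radudog

dase and zefhefe both end in -e yet inflect differently (radase, sozefhefe), so the final letter is not what conditions the rule; the first letter is.
"dudog" begins with d-. The stems beginning with d- (dokiwpu → radokiwpu, dase → radase, dezow → radezow) add the prefix ra-.
The other patterns: stems beginning with z- add the prefix so-; stems beginning with l- or w- add -ani.
So dudog → radudog.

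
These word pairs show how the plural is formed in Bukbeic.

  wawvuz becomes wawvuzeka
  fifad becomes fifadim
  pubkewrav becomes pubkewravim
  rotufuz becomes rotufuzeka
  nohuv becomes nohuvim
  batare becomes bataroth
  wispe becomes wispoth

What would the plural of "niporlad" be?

"niporlad" ends in -d. The one such stem in the data (fifad → fifadim) adds -im, so the same rule applies.
The other patterns: stems ending in -z add -eka; stems ending in -e drop the final letter and add -oth.
So niporlad → niporladim.

niporladim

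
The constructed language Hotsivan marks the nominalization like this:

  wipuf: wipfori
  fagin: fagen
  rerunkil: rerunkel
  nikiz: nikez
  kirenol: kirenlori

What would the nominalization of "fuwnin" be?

"fuwnin" has last vowel 'i'. The stems whose last vowel is 'i' (rerunkil → rerunkel, fagin → fagen, nikiz → nikez) change the last vowel to 'e'.
So fuwnin → fuwnen.

fuwnen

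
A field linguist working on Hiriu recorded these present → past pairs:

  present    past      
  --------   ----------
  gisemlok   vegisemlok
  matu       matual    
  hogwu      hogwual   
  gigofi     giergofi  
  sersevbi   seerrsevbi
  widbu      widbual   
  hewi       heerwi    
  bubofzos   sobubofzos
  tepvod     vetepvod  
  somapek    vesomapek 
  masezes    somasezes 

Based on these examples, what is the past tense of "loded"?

bubofzos and tepvod both have last vowel 'o' yet inflect differently (sobubofzos, vetepvod), so the last vowel is not what conditions the rule; the final letter is.
"loded" ends in -d. The one such stem in the data (tepvod → vetepvod) adds the prefix ve-, so the same rule applies.
The other patterns: stems ending in -i insert -er- after the first vowel; stems ending in -u add -al; stems ending in -s add the prefix so-.
So loded → veloded.

veloded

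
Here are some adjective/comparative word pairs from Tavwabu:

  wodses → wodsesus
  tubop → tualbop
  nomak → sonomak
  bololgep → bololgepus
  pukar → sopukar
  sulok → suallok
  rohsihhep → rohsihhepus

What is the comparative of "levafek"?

levafekus

nomak and sulok both end in -k yet inflect differently (sonomak, suallok), so the final letter is not what conditions the rule; the last vowel is.
"levafek" has last vowel 'e'. The stems whose last vowel is 'e' (bololgep → bololgepus, rohsihhep → rohsihhepus, wodses → wodsesus) add -us.
So levafek → levafekus.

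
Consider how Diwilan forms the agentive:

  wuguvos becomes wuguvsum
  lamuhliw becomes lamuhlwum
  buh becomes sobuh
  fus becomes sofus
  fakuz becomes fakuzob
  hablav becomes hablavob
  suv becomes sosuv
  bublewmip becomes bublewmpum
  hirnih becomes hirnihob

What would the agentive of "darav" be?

"darav" has 2 vowels. The stems with 2 vowels (hirnih → hirnihob, hablav → hablavob, fakuz → fakuzob) add -ob.
The other patterns: stems with 1 vowel add the prefix so-; stems with 3 vowels delete the last vowel and add -um.
So darav → daravob.

daravob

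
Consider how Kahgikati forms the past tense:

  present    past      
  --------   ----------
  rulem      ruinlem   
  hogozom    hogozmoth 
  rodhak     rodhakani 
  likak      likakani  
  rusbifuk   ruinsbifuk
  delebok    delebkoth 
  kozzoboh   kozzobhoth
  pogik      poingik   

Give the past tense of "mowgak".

likak and delebok both end in -k yet inflect differently (likakani, delebkoth), so the final letter is not what conditions the rule; the last vowel is.
"mowgak" has last vowel 'a'. The stems whose last vowel is 'a' (likak → likakani, rodhak → rodhakani) add -ani.
So mowgak → mowgakani.

mowgakani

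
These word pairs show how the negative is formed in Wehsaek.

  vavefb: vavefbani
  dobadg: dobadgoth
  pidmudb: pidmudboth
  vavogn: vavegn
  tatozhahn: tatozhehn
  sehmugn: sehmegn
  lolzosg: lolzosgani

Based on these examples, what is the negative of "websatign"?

"websatign" has second-to-last letter 'g'. The stems whose second-to-last letter is 'g' (sehmugn → sehmegn, vavogn → vavegn) change the last vowel to 'e'.
The other patterns: stems whose second-to-last letter is 'f' or 's' add -ani; stems whose second-to-last letter is 'd' add -oth.
So websatign → websategn.

websategn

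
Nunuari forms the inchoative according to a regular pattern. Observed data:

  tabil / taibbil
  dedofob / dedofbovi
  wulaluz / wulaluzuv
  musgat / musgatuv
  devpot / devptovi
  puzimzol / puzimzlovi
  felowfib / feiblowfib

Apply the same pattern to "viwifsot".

viwifstovi

"viwifsot" has last vowel 'o'. The stems whose last vowel is 'o' (devpot → devptovi, dedofob → dedofbovi, puzimzol → puzimzlovi) delete the last vowel and add -ovi.
The other patterns: stems whose last vowel is 'i' insert -ib- after the first vowel; stems whose last vowel is 'a' or 'u' add -uv.
So viwifsot → viwifstovi.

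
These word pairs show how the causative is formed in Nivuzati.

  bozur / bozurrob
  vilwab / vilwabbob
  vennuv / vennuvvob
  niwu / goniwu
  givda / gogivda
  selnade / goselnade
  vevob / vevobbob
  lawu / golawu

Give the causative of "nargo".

gonargo

givda and vilwab both have last vowel 'a' yet inflect differently (gogivda, vilwabbob), so the last vowel is not what conditions the rule; whether the stem ends in a vowel or a consonant is.
"nargo" ends in a vowel. The stems ending in a vowel (givda → gogivda, lawu → golawu, selnade → goselnade) add the prefix go-.
The other pattern: stems ending in a consonant double the final consonant and add -ob.
So nargo → gonargo.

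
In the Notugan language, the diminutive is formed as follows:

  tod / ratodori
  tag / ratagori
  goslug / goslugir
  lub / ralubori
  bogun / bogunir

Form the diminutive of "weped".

wepedir

"weped" has 2 vowels. The stems with 2 vowels (goslug → goslugir, bogun → bogunir) add -ir.
The other pattern: stems with 1 vowel add ra- … -ori around the stem.
So weped → wepedir.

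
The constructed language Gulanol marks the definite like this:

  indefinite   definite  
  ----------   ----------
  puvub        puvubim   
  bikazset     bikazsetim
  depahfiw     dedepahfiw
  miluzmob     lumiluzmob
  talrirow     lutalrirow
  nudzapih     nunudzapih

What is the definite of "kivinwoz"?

lukivinwoz

depahfiw and talrirow both end in -w yet inflect differently (dedepahfiw, lutalrirow), so the final letter is not what conditions the rule; the last vowel is.
"kivinwoz" has last vowel 'o'. The stems whose last vowel is 'o' (miluzmob → lumiluzmob, talrirow → lutalrirow) add the prefix lu-.
So kivinwoz → lukivinwoz.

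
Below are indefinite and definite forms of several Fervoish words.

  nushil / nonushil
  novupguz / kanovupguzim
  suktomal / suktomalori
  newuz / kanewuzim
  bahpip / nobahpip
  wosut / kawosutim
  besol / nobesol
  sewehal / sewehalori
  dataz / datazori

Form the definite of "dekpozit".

nodekpozit

novupguz and dataz both end in -z yet inflect differently (kanovupguzim, datazori), so the final letter is not what conditions the rule; the last vowel is.
"dekpozit" has last vowel 'i'. The stems whose last vowel is 'i' (bahpip → nobahpip, nushil → nonushil) add the prefix no-.
So dekpozit → nodekpozit.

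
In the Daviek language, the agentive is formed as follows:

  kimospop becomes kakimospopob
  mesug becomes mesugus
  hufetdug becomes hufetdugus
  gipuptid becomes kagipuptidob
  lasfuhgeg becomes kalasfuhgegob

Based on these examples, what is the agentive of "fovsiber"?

mesug and lasfuhgeg both end in -g yet inflect differently (mesugus, kalasfuhgegob), so the final letter is not what conditions the rule; the last vowel is.
"fovsiber" has last vowel 'e'. The one such stem in the data (lasfuhgeg → kalasfuhgegob) adds ka- … -ob around the stem, so the same rule applies.
The other pattern: stems whose last vowel is 'u' add -us.
So fovsiber → kafovsiberob.

kafovsiberob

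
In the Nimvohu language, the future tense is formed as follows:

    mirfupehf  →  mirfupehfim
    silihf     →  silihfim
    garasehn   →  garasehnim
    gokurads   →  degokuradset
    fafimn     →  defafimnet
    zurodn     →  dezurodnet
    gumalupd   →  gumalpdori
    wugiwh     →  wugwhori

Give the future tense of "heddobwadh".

deheddobwadhet

"heddobwadh" has second-to-last letter 'd'. The stems whose second-to-last letter is 'd' (gokurads → degokuradset, zurodn → dezurodnet) add de- … -et around the stem.
So heddobwadh → deheddobwadhet.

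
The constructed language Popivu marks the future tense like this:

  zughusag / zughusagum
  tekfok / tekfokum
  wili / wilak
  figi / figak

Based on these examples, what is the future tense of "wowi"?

wowak

figi and tekfok both have 2 vowels yet inflect differently (figak, tekfokum), so the number of vowels is not what conditions the rule; whether the stem ends in a vowel or a consonant is.
"wowi" ends in a vowel. The stems ending in a vowel (figi → figak, wili → wilak) drop the final letter and add -ak.
The other pattern: stems ending in a consonant add -um.
So wowi → wowak.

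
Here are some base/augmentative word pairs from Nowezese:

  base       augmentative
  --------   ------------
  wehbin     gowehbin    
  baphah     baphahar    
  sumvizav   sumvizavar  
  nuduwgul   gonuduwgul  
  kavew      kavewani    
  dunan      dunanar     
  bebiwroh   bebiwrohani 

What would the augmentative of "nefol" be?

bebiwroh and baphah both end in -h yet inflect differently (bebiwrohani, baphahar), so the final letter is not what conditions the rule; the last vowel is.
"nefol" has last vowel 'o'. The one such stem in the data (bebiwroh → bebiwrohani) adds -ani, so the same rule applies.
The other patterns: stems whose last vowel is 'a' add -ar; stems whose last vowel is 'i' or 'u' add the prefix go-.
So nefol → nefolani.

nefolani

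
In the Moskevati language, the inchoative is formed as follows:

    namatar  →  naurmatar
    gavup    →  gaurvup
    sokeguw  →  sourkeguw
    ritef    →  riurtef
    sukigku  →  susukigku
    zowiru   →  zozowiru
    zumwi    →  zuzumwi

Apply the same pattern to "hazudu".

hahazudu

gavup and sukigku both have last vowel 'u' yet inflect differently (gaurvup, susukigku), so the last vowel is not what conditions the rule; whether the stem ends in a vowel or a consonant is.
"hazudu" ends in a vowel. The stems ending in a vowel (sukigku → susukigku, zowiru → zozowiru, zumwi → zuzumwi) repeat the first consonant+vowel as a prefix.
So hazudu → hahazudu.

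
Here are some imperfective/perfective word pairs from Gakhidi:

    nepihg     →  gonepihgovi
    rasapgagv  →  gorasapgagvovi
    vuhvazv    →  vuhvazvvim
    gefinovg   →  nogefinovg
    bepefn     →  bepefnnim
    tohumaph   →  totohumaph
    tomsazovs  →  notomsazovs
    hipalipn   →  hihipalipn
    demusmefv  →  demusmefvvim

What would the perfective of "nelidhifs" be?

nelidhifssim

gefinovg and nepihg both end in -g yet inflect differently (nogefinovg, gonepihgovi), so the final letter is not what conditions the rule; the second-to-last letter is.
"nelidhifs" has second-to-last letter 'f'. The stems whose second-to-last letter is 'f' (demusmefv → demusmefvvim, bepefn → bepefnnim) double the final consonant and add -im.
The other patterns: stems whose second-to-last letter is 'v' add the prefix no-; stems whose second-to-last letter is 'p' repeat the first consonant+vowel as a prefix; stems whose second-to-last letter is 'g' or 'h' add go- … -ovi around the stem.
So nelidhifs → nelidhifssim.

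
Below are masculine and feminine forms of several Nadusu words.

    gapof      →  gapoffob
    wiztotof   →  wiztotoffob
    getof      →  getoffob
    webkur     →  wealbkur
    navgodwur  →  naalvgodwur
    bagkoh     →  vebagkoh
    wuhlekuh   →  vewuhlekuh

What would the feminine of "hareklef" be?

harekleffob

gapof and bagkoh both have last vowel 'o' yet inflect differently (gapoffob, vebagkoh), so the last vowel is not what conditions the rule; the final letter is.
"hareklef" ends in -f. The stems ending in -f (gapof → gapoffob, wiztotof → wiztotoffob, getof → getoffob) double the final consonant and add -ob.
The other patterns: stems ending in -r insert -al- after the first vowel; stems ending in -h add the prefix ve-.
So hareklef → harekleffob.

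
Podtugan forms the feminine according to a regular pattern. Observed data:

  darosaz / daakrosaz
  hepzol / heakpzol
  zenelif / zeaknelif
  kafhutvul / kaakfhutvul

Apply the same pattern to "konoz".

koaknoz

Every pair shown (darosaz → daakrosaz, hepzol → heakpzol, zenelif → zeaknelif, …) follows the same rule: insert -ak- after the first vowel.
So konoz → koaknoz.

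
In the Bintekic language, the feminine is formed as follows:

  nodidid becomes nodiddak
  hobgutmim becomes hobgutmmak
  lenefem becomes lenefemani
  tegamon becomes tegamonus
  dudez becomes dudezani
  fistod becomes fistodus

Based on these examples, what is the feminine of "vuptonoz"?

vuptonozus

hobgutmim and lenefem both end in -m yet inflect differently (hobgutmmak, lenefemani), so the final letter is not what conditions the rule; the last vowel is.
"vuptonoz" has last vowel 'o'. The stems whose last vowel is 'o' (tegamon → tegamonus, fistod → fistodus) add -us.
So vuptonoz → vuptonozus.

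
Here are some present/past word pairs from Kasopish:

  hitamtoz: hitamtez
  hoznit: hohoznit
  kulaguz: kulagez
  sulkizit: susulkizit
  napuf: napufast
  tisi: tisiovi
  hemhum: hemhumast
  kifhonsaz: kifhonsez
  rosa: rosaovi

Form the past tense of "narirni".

narirniovi

napuf and kulaguz both have last vowel 'u' yet inflect differently (napufast, kulagez), so the last vowel is not what conditions the rule; the final letter is.
"narirni" ends in -i. The one such stem in the data (tisi → tisiovi) adds -ovi, so the same rule applies.
So narirni → narirniovi.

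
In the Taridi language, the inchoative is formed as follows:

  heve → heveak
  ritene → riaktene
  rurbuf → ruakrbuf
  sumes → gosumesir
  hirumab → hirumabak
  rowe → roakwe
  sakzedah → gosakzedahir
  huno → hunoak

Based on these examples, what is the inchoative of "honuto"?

ritene and heve both end in -e yet inflect differently (riaktene, heveak), so the final letter is not what conditions the rule; the first letter is.
"honuto" begins with h-. The stems beginning with h- (hirumab → hirumabak, heve → heveak, huno → hunoak) add -ak.
The other patterns: stems beginning with s- add go- … -ir around the stem; stems beginning with r- insert -ak- after the first vowel.
So honuto → honutoak.

honutoak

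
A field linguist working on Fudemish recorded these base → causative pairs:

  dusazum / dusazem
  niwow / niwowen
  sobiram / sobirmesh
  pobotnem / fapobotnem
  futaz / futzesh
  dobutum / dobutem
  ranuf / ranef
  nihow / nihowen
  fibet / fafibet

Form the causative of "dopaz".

dopzesh

dobutum and sobiram both end in -m yet inflect differently (dobutem, sobirmesh), so the final letter is not what conditions the rule; the last vowel is.
"dopaz" has last vowel 'a'. The stems whose last vowel is 'a' (futaz → futzesh, sobiram → sobirmesh) delete the last vowel and add -esh.
The other patterns: stems whose last vowel is 'o' add -en; stems whose last vowel is 'u' change the last vowel to 'e'; stems whose last vowel is 'e' add the prefix fa-.
So dopaz → dopzesh.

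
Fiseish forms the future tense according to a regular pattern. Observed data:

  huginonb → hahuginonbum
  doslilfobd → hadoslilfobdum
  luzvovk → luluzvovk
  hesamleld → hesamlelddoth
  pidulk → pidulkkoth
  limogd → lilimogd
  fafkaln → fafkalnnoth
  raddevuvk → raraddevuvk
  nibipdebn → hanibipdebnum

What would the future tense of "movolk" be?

movolkkoth

"movolk" has second-to-last letter 'l'. The stems whose second-to-last letter is 'l' (hesamleld → hesamlelddoth, pidulk → pidulkkoth, fafkaln → fafkalnnoth) double the final consonant and add -oth.
The other patterns: stems whose second-to-last letter is 'b' or 'n' add ha- … -um around the stem; stems whose second-to-last letter is 'g' or 'v' repeat the first consonant+vowel as a prefix.
So movolk → movolkkoth.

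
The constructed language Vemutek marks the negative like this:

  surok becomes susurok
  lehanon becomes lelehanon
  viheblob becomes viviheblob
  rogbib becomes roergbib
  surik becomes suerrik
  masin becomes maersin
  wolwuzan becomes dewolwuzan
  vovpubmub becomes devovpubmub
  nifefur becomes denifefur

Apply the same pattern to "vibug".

devibug

"vibug" has last vowel 'u'. The stems whose last vowel is 'u' (vovpubmub → devovpubmub, nifefur → denifefur) add the prefix de-.
The other patterns: stems whose last vowel is 'o' repeat the first consonant+vowel as a prefix; stems whose last vowel is 'i' insert -er- after the first vowel.
So vibug → devibug.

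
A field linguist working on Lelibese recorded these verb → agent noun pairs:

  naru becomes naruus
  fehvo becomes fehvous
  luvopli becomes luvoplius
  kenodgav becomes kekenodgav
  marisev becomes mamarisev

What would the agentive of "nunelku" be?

nunelkuus

"nunelku" ends in a vowel. The stems ending in a vowel (naru → naruus, fehvo → fehvous, luvopli → luvoplius) add -us.
The other pattern: stems ending in a consonant repeat the first consonant+vowel as a prefix.
So nunelku → nunelkuus.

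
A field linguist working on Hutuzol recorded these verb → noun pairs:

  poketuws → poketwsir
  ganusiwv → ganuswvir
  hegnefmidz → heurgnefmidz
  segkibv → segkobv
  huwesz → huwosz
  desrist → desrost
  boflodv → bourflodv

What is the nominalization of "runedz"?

boflodv and ganusiwv both end in -v yet inflect differently (bourflodv, ganuswvir), so the final letter is not what conditions the rule; the second-to-last letter is.
"runedz" has second-to-last letter 'd'. The stems whose second-to-last letter is 'd' (boflodv → bourflodv, hegnefmidz → heurgnefmidz) insert -ur- after the first vowel.
So runedz → ruurnedz.

ruurnedz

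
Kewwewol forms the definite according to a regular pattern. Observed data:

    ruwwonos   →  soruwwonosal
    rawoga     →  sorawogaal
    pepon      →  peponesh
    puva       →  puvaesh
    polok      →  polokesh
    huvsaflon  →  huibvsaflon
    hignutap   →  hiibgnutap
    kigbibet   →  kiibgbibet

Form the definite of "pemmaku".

pemmakuesh

"pemmaku" begins with p-. The stems beginning with p- (pepon → peponesh, puva → puvaesh, polok → polokesh) add -esh.
So pemmaku → pemmakuesh.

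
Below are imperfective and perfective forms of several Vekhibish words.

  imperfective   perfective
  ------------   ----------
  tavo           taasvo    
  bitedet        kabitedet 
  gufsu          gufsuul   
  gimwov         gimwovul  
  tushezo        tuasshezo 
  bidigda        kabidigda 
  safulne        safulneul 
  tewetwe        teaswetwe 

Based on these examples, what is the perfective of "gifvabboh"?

tewetwe and safulne both end in -e yet inflect differently (teaswetwe, safulneul), so the final letter is not what conditions the rule; the first letter is.
"gifvabboh" begins with g-. The stems beginning with g- (gufsu → gufsuul, gimwov → gimwovul) add -ul.
The other patterns: stems beginning with b- add the prefix ka-; stems beginning with t- insert -as- after the first vowel.
So gifvabboh → gifvabbohul.

gifvabbohul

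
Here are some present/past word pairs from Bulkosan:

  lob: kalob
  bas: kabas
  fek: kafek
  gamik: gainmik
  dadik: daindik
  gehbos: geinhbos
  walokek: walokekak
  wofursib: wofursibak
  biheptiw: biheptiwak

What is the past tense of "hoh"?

kahoh

"hoh" has 1 vowel. The stems with 1 vowel (lob → kalob, bas → kabas, fek → kafek) add the prefix ka-.
The other patterns: stems with 2 vowels insert -in- after the first vowel; stems with 3 vowels add -ak.
So hoh → kahoh.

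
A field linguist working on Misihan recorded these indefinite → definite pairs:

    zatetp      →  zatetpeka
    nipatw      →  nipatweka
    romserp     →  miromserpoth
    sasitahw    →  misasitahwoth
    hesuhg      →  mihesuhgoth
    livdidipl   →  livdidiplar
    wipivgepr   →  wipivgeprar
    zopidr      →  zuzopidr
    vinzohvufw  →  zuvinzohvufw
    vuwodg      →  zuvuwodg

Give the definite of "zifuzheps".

zatetp and romserp both end in -p yet inflect differently (zatetpeka, miromserpoth), so the final letter is not what conditions the rule; the second-to-last letter is.
"zifuzheps" has second-to-last letter 'p'. The stems whose second-to-last letter is 'p' (livdidipl → livdidiplar, wipivgepr → wipivgeprar) add -ar.
The other patterns: stems whose second-to-last letter is 't' add -eka; stems whose second-to-last letter is 'h' or 'r' add mi- … -oth around the stem; stems whose second-to-last letter is 'd' or 'f' add the prefix zu-.
So zifuzheps → zifuzhepsar.

zifuzhepsar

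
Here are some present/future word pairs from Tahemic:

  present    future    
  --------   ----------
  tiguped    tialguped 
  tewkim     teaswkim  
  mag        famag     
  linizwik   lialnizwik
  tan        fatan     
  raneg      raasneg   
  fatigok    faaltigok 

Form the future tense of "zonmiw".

zoasnmiw

mag and raneg both end in -g yet inflect differently (famag, raasneg), so the final letter is not what conditions the rule; the number of vowels is.
"zonmiw" has 2 vowels. The stems with 2 vowels (tewkim → teaswkim, raneg → raasneg) insert -as- after the first vowel.
So zonmiw → zoasnmiw.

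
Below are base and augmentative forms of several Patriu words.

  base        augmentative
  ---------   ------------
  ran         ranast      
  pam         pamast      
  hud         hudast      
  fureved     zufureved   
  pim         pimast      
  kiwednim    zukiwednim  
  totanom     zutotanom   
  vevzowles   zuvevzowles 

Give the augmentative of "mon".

monast

kiwednim and pam both end in -m yet inflect differently (zukiwednim, pamast), so the final letter is not what conditions the rule; the number of vowels is.
"mon" has 1 vowel. The stems with 1 vowel (pam → pamast, ran → ranast, hud → hudast) add -ast.
So mon → monast.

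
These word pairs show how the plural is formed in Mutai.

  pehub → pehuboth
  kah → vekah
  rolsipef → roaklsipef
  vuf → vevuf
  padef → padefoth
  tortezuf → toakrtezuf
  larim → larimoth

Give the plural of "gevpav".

gevpavoth

vuf and padef both end in -f yet inflect differently (vevuf, padefoth), so the final letter is not what conditions the rule; the number of vowels is.
"gevpav" has 2 vowels. The stems with 2 vowels (padef → padefoth, larim → larimoth, pehub → pehuboth) add -oth.
So gevpav → gevpavoth.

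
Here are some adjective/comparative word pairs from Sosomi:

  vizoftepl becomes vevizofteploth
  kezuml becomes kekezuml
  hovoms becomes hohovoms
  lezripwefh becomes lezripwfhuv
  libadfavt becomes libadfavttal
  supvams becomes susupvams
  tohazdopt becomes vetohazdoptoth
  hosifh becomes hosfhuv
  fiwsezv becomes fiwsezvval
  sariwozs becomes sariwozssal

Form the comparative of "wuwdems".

"wuwdems" has second-to-last letter 'm'. The stems whose second-to-last letter is 'm' (supvams → susupvams, hovoms → hohovoms, kezuml → kekezuml) repeat the first consonant+vowel as a prefix.
So wuwdems → wuwuwdems.

wuwuwdems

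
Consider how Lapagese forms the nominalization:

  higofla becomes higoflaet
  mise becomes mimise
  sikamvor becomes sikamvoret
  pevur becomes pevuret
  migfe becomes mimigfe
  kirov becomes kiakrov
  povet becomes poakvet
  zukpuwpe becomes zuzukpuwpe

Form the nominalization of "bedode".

"bedode" ends in -e. The stems ending in -e (zukpuwpe → zuzukpuwpe, migfe → mimigfe, mise → mimise) repeat the first consonant+vowel as a prefix.
So bedode → bebedode.

bebedode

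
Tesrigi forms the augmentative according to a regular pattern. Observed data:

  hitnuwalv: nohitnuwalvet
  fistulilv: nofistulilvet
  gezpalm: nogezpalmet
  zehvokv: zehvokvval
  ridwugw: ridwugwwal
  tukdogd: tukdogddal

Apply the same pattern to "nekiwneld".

hitnuwalv and zehvokv both end in -v yet inflect differently (nohitnuwalvet, zehvokvval), so the final letter is not what conditions the rule; the second-to-last letter is.
"nekiwneld" has second-to-last letter 'l'. The stems whose second-to-last letter is 'l' (hitnuwalv → nohitnuwalvet, fistulilv → nofistulilvet, gezpalm → nogezpalmet) add no- … -et around the stem.
The other pattern: stems whose second-to-last letter is 'g' or 'k' double the final consonant and add -al.
So nekiwneld → nonekiwneldet.

nonekiwneldet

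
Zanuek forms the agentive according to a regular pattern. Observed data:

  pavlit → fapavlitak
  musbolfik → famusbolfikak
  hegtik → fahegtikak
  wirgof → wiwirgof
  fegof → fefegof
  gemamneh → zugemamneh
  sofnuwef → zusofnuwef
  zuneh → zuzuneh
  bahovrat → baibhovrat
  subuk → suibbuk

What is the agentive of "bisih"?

wirgof and sofnuwef both end in -f yet inflect differently (wiwirgof, zusofnuwef), so the final letter is not what conditions the rule; the last vowel is.
"bisih" has last vowel 'i'. The stems whose last vowel is 'i' (pavlit → fapavlitak, musbolfik → famusbolfikak, hegtik → fahegtikak) add fa- … -ak around the stem.
So bisih → fabisihak.

fabisihak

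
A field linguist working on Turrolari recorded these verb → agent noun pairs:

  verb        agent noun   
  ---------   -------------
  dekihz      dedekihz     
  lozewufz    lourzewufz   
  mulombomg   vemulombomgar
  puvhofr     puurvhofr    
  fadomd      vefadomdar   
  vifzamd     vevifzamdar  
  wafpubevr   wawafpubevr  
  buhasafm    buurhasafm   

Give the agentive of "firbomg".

lozewufz and dekihz both end in -z yet inflect differently (lourzewufz, dedekihz), so the final letter is not what conditions the rule; the second-to-last letter is.
"firbomg" has second-to-last letter 'm'. The stems whose second-to-last letter is 'm' (vifzamd → vevifzamdar, mulombomg → vemulombomgar, fadomd → vefadomdar) add ve- … -ar around the stem.
So firbomg → vefirbomgar.

vefirbomgar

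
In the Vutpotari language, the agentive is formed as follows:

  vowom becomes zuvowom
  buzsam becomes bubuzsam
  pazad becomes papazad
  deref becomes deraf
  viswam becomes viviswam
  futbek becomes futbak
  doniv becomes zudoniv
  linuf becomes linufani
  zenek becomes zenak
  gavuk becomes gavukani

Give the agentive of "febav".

viswam and vowom both end in -m yet inflect differently (viviswam, zuvowom), so the final letter is not what conditions the rule; the last vowel is.
"febav" has last vowel 'a'. The stems whose last vowel is 'a' (pazad → papazad, viswam → viviswam, buzsam → bubuzsam) repeat the first consonant+vowel as a prefix.
So febav → fefebav.

fefebav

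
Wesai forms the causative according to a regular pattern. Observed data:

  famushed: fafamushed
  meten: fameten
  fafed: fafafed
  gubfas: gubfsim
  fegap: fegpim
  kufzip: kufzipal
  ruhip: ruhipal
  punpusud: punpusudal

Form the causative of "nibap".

nibpim

fegap and kufzip both end in -p yet inflect differently (fegpim, kufzipal), so the final letter is not what conditions the rule; the last vowel is.
"nibap" has last vowel 'a'. The stems whose last vowel is 'a' (gubfas → gubfsim, fegap → fegpim) delete the last vowel and add -im.
The other patterns: stems whose last vowel is 'e' add the prefix fa-; stems whose last vowel is 'i' or 'u' add -al.
So nibap → nibpim.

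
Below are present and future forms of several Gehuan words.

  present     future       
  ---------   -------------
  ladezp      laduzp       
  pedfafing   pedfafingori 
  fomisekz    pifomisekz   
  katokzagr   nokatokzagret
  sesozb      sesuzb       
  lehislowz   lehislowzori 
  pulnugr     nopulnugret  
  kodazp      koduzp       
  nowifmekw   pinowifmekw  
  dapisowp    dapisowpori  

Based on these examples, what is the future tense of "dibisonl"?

dibisonlori

ladezp and dapisowp both end in -p yet inflect differently (laduzp, dapisowpori), so the final letter is not what conditions the rule; the second-to-last letter is.
"dibisonl" has second-to-last letter 'n'. The one such stem in the data (pedfafing → pedfafingori) adds -ori, so the same rule applies.
The other patterns: stems whose second-to-last letter is 'z' change the last vowel to 'u'; stems whose second-to-last letter is 'g' add no- … -et around the stem; stems whose second-to-last letter is 'k' add the prefix pi-.
So dibisonl → dibisonlori.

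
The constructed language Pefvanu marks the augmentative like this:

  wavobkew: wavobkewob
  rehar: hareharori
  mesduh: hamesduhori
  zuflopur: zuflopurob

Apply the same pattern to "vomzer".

"vomzer" has 2 vowels. The stems with 2 vowels (mesduh → hamesduhori, rehar → hareharori) add ha- … -ori around the stem.
So vomzer → havomzerori.

havomzerori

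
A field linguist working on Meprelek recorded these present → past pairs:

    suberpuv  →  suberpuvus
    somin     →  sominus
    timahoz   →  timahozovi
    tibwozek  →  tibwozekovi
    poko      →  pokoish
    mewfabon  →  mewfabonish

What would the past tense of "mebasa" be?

somin and mewfabon both end in -n yet inflect differently (sominus, mewfabonish), so the final letter is not what conditions the rule; the first letter is.
"mebasa" begins with m-. The one such stem in the data (mewfabon → mewfabonish) adds -ish, so the same rule applies.
The other patterns: stems beginning with s- add -us; stems beginning with t- add -ovi.
So mebasa → mebasaish.

mebasaish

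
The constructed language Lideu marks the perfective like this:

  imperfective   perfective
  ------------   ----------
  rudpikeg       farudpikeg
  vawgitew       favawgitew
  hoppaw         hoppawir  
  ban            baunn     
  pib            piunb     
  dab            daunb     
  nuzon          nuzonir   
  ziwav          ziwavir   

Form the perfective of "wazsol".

ban and nuzon both end in -n yet inflect differently (baunn, nuzonir), so the final letter is not what conditions the rule; the number of vowels is.
"wazsol" has 2 vowels. The stems with 2 vowels (ziwav → ziwavir, nuzon → nuzonir, hoppaw → hoppawir) add -ir.
So wazsol → wazsolir.

wazsolir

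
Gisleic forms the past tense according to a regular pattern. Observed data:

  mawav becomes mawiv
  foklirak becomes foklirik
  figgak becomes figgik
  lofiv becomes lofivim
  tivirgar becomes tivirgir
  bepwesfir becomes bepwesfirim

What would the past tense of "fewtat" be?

tivirgar and bepwesfir both end in -r yet inflect differently (tivirgir, bepwesfirim), so the final letter is not what conditions the rule; the last vowel is.
"fewtat" has last vowel 'a'. The stems whose last vowel is 'a' (foklirak → foklirik, mawav → mawiv, figgak → figgik) change the last vowel to 'i'.
So fewtat → fewtit.

fewtit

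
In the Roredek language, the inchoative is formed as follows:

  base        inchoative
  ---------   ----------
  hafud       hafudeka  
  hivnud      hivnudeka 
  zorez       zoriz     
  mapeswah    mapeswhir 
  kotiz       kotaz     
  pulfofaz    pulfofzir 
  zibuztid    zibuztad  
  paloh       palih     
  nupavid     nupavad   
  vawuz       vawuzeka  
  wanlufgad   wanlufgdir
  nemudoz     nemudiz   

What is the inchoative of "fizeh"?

fizih

"fizeh" has last vowel 'e'. The one such stem in the data (zorez → zoriz) changes the last vowel to 'i' (as do paloh, nemudoz), so the same rule applies.
So fizeh → fizih.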